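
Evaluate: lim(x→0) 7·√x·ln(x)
This is a 0·∞ indeterminate form.

Rewrite 0·∞ as a quotient (0/0 or ∞/∞ form), then apply L'Hôpital's rule:
  lim(x→0) 7·√x·ln(x) = 0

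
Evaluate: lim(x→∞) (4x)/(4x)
This is an ∞/∞ indeterminate form.

Apply L'Hôpital's rule: differentiate numerator and denominator separately.
  f(x) = 4·x   ⇒   f'(x) = 4
  g(x) = 4·x   ⇒   g'(x) = 4
  lim(x→∞) f'(x)/g'(x) = lim(x→∞) (4)/(4)
  = 1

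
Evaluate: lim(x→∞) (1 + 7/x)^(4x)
This is an exponential indeterminate form.

For exponential indeterminate forms, take the natural log:
  Let L = lim(x→∞) (1 + 7/x)^(4x)
  Then ln(L) = lim(x→∞) [exponent × ln(base)]
  Evaluate using L'Hôpital or standard limits, then exponentiate.
  L = e^(28)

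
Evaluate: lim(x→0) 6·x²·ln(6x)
This is a 0·∞ indeterminate form.

Rewrite 0·∞ as a quotient (0/0 or ∞/∞ form), then apply L'Hôpital's rule:
  lim(x→0) 6·x²·ln(6x) = 0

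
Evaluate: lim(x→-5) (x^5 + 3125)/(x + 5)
This is a standard limit.

Factor or rationalize the expression:
  lim(x→-5) (x^5 + 3125)/(x + 5) = 3125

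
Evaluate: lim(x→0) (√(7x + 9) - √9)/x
This is a standard limit.

Factor or rationalize the expression:
  lim(x→0) (√(7x + 9) - √9)/x = 7/6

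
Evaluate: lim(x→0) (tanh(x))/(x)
This is a 0/0 indeterminate form.

Apply L'Hôpital's rule: differentiate numerator and denominator separately.
  f(x) = tanh(x)   ⇒   f'(x) = 1 - tanh(x)^2
  g(x) = x   ⇒   g'(x) = 1
  lim(x→0) f'(x)/g'(x) = lim(x→0) (1 - tanh(x)^2)/(1)
  = 1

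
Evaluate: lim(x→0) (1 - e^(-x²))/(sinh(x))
This is a 0/0 indeterminate form.

Apply L'Hôpital's rule: differentiate numerator and denominator separately.
  f(x) = 1 - e^(-x^2)   ⇒   f'(x) = 2·x·e^(-x^2)
  g(x) = sinh(x)   ⇒   g'(x) = cosh(x)
  lim(x→0) f'(x)/g'(x) = lim(x→0) (2·x·e^(-x^2))/(cosh(x))
  = 0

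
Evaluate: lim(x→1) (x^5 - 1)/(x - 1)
This is a standard limit.

Factor or rationalize the expression:
  lim(x→1) (x^5 - 1)/(x - 1) = 5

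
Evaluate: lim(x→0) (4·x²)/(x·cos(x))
This is a 0/0 indeterminate form.

Apply L'Hôpital's rule: differentiate numerator and denominator separately.
  f(x) = 4·x^2   ⇒   f'(x) = 8·x
  g(x) = x·cos(x)   ⇒   g'(x) = -x·sin(x) + cos(x)
  lim(x→0) f'(x)/g'(x) = lim(x→0) (8·x)/(-x·sin(x) + cos(x))
  = 0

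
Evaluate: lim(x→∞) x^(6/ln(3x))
This is an exponential indeterminate form.

For exponential indeterminate forms, take the natural log:
  Let L = lim(x→∞) x^(6/ln(3x))
  Then ln(L) = lim(x→∞) [exponent × ln(base)]
  Evaluate using L'Hôpital or standard limits, then exponentiate.
  L = e^(6)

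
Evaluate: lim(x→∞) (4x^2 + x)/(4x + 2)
This is an ∞/∞ indeterminate form.

Apply L'Hôpital's rule: differentiate numerator and denominator separately.
  f(x) = 4·x^2 + x   ⇒   f'(x) = 8·x + 1
  g(x) = 4·x + 2   ⇒   g'(x) = 4
  lim(x→∞) f'(x)/g'(x) = lim(x→∞) (8·x + 1)/(4)
  = ∞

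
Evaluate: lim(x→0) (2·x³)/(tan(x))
This is a 0/0 indeterminate form.

Apply L'Hôpital's rule: differentiate numerator and denominator separately.
  f(x) = 2·x^3   ⇒   f'(x) = 6·x^2
  g(x) = tan(x)   ⇒   g'(x) = tan(x)^2 + 1
  lim(x→0) f'(x)/g'(x) = lim(x→0) (6·x^2)/(tan(x)^2 + 1)
  = 0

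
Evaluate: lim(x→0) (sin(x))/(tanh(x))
This is a 0/0 indeterminate form.

Apply L'Hôpital's rule: differentiate numerator and denominator separately.
  f(x) = sin(x)   ⇒   f'(x) = cos(x)
  g(x) = tanh(x)   ⇒   g'(x) = 1 - tanh(x)^2
  lim(x→0) f'(x)/g'(x) = lim(x→0) (cos(x))/(1 - tanh(x)^2)
  = 1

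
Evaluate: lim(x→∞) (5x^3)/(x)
This is an ∞/∞ indeterminate form.

Apply L'Hôpital's rule: differentiate numerator and denominator separately.
  f(x) = 5·x^3   ⇒   f'(x) = 15·x^2
  g(x) = x   ⇒   g'(x) = 1
  lim(x→∞) f'(x)/g'(x) = lim(x→∞) (15·x^2)/(1)
  = ∞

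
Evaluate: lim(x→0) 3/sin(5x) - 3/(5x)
This is an ∞-∞ indeterminate form.

Combine fractions or rationalize to convert ∞-∞ to 0/0 form:
  lim(x→0) 3/sin(5x) - 3/(5x) = 0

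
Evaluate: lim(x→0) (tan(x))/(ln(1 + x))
This is a 0/0 indeterminate form.

Apply L'Hôpital's rule: differentiate numerator and denominator separately.
  f(x) = tan(x)   ⇒   f'(x) = tan(x)^2 + 1
  g(x) = ln(x + 1)   ⇒   g'(x) = 1/(x + 1)
  lim(x→0) f'(x)/g'(x) = lim(x→0) (tan(x)^2 + 1)/(1/(x + 1))
  = 1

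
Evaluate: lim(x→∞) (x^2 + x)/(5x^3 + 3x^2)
This is an ∞/∞ indeterminate form.

Apply L'Hôpital's rule: differentiate numerator and denominator separately.
  f(x) = x^2 + x   ⇒   f'(x) = 2·x + 1
  g(x) = 5·x^3 + 3·x^2   ⇒   g'(x) = 15·x^2 + 6·x
  lim(x→∞) f'(x)/g'(x) = lim(x→∞) (2·x + 1)/(15·x^2 + 6·x)
  = 0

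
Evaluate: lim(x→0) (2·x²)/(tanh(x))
This is a 0/0 indeterminate form.

Apply L'Hôpital's rule: differentiate numerator and denominator separately.
  f(x) = 2·x^2   ⇒   f'(x) = 4·x
  g(x) = tanh(x)   ⇒   g'(x) = 1 - tanh(x)^2
  lim(x→0) f'(x)/g'(x) = lim(x→0) (4·x)/(1 - tanh(x)^2)
  = 0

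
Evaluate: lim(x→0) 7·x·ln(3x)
This is a 0·∞ indeterminate form.

Rewrite 0·∞ as a quotient (0/0 or ∞/∞ form), then apply L'Hôpital's rule:
  lim(x→0) 7·x·ln(3x) = 0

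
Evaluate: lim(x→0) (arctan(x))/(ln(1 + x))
This is a 0/0 indeterminate form.

Apply L'Hôpital's rule: differentiate numerator and denominator separately.
  f(x) = atan(x)   ⇒   f'(x) = 1/(x^2 + 1)
  g(x) = ln(x + 1)   ⇒   g'(x) = 1/(x + 1)
  lim(x→0) f'(x)/g'(x) = lim(x→0) (1/(x^2 + 1))/(1/(x + 1))
  = 1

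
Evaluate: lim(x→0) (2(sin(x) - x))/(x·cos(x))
This is a 0/0 indeterminate form.

Apply L'Hôpital's rule: differentiate numerator and denominator separately.
  f(x) = -2·x + 2·sin(x)   ⇒   f'(x) = 2·cos(x) - 2
  g(x) = x·cos(x)   ⇒   g'(x) = -x·sin(x) + cos(x)
  lim(x→0) f'(x)/g'(x) = lim(x→0) (2·cos(x) - 2)/(-x·sin(x) + cos(x))
  = 0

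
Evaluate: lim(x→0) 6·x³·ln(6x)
This is a 0·∞ indeterminate form.

Rewrite 0·∞ as a quotient (0/0 or ∞/∞ form), then apply L'Hôpital's rule:
  lim(x→0) 6·x³·ln(6x) = 0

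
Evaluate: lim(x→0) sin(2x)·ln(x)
This is a 0·∞ indeterminate form.

Rewrite 0·∞ as a quotient (0/0 or ∞/∞ form), then apply L'Hôpital's rule:
  lim(x→0) sin(2x)·ln(x) = 0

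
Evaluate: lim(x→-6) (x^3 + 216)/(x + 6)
This is a standard limit.

Factor or rationalize the expression:
  lim(x→-6) (x^3 + 216)/(x + 6) = 108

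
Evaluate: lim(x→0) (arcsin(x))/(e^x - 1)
This is a 0/0 indeterminate form.

Apply L'Hôpital's rule: differentiate numerator and denominator separately.
  f(x) = asin(x)   ⇒   f'(x) = 1/sqrt(1 - x^2)
  g(x) = e^(x) - 1   ⇒   g'(x) = e^(x)
  lim(x→0) f'(x)/g'(x) = lim(x→0) (1/sqrt(1 - x^2))/(e^(x))
  = 1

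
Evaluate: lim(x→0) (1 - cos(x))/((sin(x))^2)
This is a 0/0 indeterminate form.

Apply L'Hôpital's rule: differentiate numerator and denominator separately.
  f(x) = 1 - cos(x)   ⇒   f'(x) = sin(x)
  g(x) = sin(x)^2   ⇒   g'(x) = 2·sin(x)·cos(x)
  lim(x→0) f'(x)/g'(x) = lim(x→0) (sin(x))/(2·sin(x)·cos(x))
  = 1/2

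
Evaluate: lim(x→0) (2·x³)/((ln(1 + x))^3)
This is a 0/0 indeterminate form.

Apply L'Hôpital's rule: differentiate numerator and denominator separately.
  f(x) = 2·x^3   ⇒   f'(x) = 6·x^2
  g(x) = ln(x + 1)^3   ⇒   g'(x) = 3·ln(x + 1)^2/(x + 1)
  lim(x→0) f'(x)/g'(x) = lim(x→0) (6·x^2)/(3·ln(x + 1)^2/(x + 1))
  = 2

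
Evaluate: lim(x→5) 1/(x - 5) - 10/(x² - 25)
This is an ∞-∞ indeterminate form.

Combine fractions or rationalize to convert ∞-∞ to 0/0 form:
  lim(x→5) 1/(x - 5) - 10/(x² - 25) = 1/10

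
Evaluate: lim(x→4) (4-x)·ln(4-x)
This is a 0·∞ indeterminate form.

Rewrite 0·∞ as a quotient (0/0 or ∞/∞ form), then apply L'Hôpital's rule:
  lim(x→4) (4-x)·ln(4-x) = 0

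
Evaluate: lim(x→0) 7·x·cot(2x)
This is a 0·∞ indeterminate form.

Rewrite 0·∞ as a quotient (0/0 or ∞/∞ form), then apply L'Hôpital's rule:
  lim(x→0) 7·x·cot(2x) = 7/2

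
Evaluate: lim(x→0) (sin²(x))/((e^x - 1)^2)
This is a 0/0 indeterminate form.

Apply L'Hôpital's rule: differentiate numerator and denominator separately.
  f(x) = sin(x)^2   ⇒   f'(x) = 2·sin(x)·cos(x)
  g(x) = (e^(x) - 1)^2   ⇒   g'(x) = 2·(e^(x) - 1)·e^(x)
  lim(x→0) f'(x)/g'(x) = lim(x→0) (2·sin(x)·cos(x))/(2·(e^(x) - 1)·e^(x))
  = 1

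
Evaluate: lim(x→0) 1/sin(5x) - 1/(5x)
This is an ∞-∞ indeterminate form.

Combine fractions or rationalize to convert ∞-∞ to 0/0 form:
  lim(x→0) 1/sin(5x) - 1/(5x) = 0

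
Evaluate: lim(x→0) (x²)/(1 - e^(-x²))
This is a 0/0 indeterminate form.

Apply L'Hôpital's rule: differentiate numerator and denominator separately.
  f(x) = x^2   ⇒   f'(x) = 2·x
  g(x) = 1 - e^(-x^2)   ⇒   g'(x) = 2·x·e^(-x^2)
  lim(x→0) f'(x)/g'(x) = lim(x→0) (2·x)/(2·x·e^(-x^2))
  = 1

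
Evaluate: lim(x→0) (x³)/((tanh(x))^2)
This is a 0/0 indeterminate form.

Apply L'Hôpital's rule: differentiate numerator and denominator separately.
  f(x) = x^3   ⇒   f'(x) = 3·x^2
  g(x) = tanh(x)^2   ⇒   g'(x) = (2 - 2·tanh(x)^2)·tanh(x)
  lim(x→0) f'(x)/g'(x) = lim(x→0) (3·x^2)/((2 - 2·tanh(x)^2)·tanh(x))
  = 0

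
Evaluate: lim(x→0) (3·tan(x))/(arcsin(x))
This is a 0/0 indeterminate form.

Apply L'Hôpital's rule: differentiate numerator and denominator separately.
  f(x) = 3·tan(x)   ⇒   f'(x) = 3·tan(x)^2 + 3
  g(x) = asin(x)   ⇒   g'(x) = 1/sqrt(1 - x^2)
  lim(x→0) f'(x)/g'(x) = lim(x→0) (3·tan(x)^2 + 3)/(1/sqrt(1 - x^2))
  = 3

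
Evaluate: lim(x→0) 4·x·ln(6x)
This is a 0·∞ indeterminate form.

Rewrite 0·∞ as a quotient (0/0 or ∞/∞ form), then apply L'Hôpital's rule:
  lim(x→0) 4·x·ln(6x) = 0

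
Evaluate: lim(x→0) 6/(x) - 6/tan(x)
This is an ∞-∞ indeterminate form.

Combine fractions or rationalize to convert ∞-∞ to 0/0 form:
  lim(x→0) 6/(x) - 6/tan(x) = 0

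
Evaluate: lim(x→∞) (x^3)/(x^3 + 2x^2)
This is an ∞/∞ indeterminate form.

Apply L'Hôpital's rule: differentiate numerator and denominator separately.
  f(x) = x^3   ⇒   f'(x) = 3·x^2
  g(x) = x^3 + 2·x^2   ⇒   g'(x) = 3·x^2 + 4·x
  lim(x→∞) f'(x)/g'(x) = lim(x→∞) (3·x^2)/(3·x^2 + 4·x)
  = 1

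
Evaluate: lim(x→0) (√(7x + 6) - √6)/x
This is a standard limit.

Factor or rationalize the expression:
  lim(x→0) (√(7x + 6) - √6)/x = 7·sqrt(6)/12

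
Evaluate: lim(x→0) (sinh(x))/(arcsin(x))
This is a 0/0 indeterminate form.

Apply L'Hôpital's rule: differentiate numerator and denominator separately.
  f(x) = sinh(x)   ⇒   f'(x) = cosh(x)
  g(x) = asin(x)   ⇒   g'(x) = 1/sqrt(1 - x^2)
  lim(x→0) f'(x)/g'(x) = lim(x→0) (cosh(x))/(1/sqrt(1 - x^2))
  = 1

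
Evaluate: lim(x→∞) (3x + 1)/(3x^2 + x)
This is an ∞/∞ indeterminate form.

Apply L'Hôpital's rule: differentiate numerator and denominator separately.
  f(x) = 3·x + 1   ⇒   f'(x) = 3
  g(x) = 3·x^2 + x   ⇒   g'(x) = 6·x + 1
  lim(x→∞) f'(x)/g'(x) = lim(x→∞) (3)/(6·x + 1)
  = 0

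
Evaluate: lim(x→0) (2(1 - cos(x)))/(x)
This is a 0/0 indeterminate form.

Apply L'Hôpital's rule: differentiate numerator and denominator separately.
  f(x) = 2 - 2·cos(x)   ⇒   f'(x) = 2·sin(x)
  g(x) = x   ⇒   g'(x) = 1
  lim(x→0) f'(x)/g'(x) = lim(x→0) (2·sin(x))/(1)
  = 0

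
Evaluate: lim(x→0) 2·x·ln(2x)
This is a 0·∞ indeterminate form.

Rewrite 0·∞ as a quotient (0/0 or ∞/∞ form), then apply L'Hôpital's rule:
  lim(x→0) 2·x·ln(2x) = 0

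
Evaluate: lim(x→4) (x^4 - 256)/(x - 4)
This is a standard limit.

Factor or rationalize the expression:
  lim(x→4) (x^4 - 256)/(x - 4) = 256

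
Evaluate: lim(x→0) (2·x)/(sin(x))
This is a 0/0 indeterminate form.

Apply L'Hôpital's rule: differentiate numerator and denominator separately.
  f(x) = 2·x   ⇒   f'(x) = 2
  g(x) = sin(x)   ⇒   g'(x) = cos(x)
  lim(x→0) f'(x)/g'(x) = lim(x→0) (2)/(cos(x))
  = 2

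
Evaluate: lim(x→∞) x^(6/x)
This is an exponential indeterminate form.

For exponential indeterminate forms, take the natural log:
  Let L = lim(x→∞) x^(6/x)
  Then ln(L) = lim(x→∞) [exponent × ln(base)]
  Evaluate using L'Hôpital or standard limits, then exponentiate.
  L = 1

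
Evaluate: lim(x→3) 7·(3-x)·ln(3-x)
This is a 0·∞ indeterminate form.

Rewrite 0·∞ as a quotient (0/0 or ∞/∞ form), then apply L'Hôpital's rule:
  lim(x→3) 7·(3-x)·ln(3-x) = 0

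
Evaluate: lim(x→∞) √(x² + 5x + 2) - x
This is an ∞-∞ indeterminate form.

Combine fractions or rationalize to convert ∞-∞ to 0/0 form:
  lim(x→∞) √(x² + 5x + 2) - x = 5/2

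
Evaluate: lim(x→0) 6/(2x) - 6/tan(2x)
This is an ∞-∞ indeterminate form.

Combine fractions or rationalize to convert ∞-∞ to 0/0 form:
  lim(x→0) 6/(2x) - 6/tan(2x) = 0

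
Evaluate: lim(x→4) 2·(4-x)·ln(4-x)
This is a 0·∞ indeterminate form.

Rewrite 0·∞ as a quotient (0/0 or ∞/∞ form), then apply L'Hôpital's rule:
  lim(x→4) 2·(4-x)·ln(4-x) = 0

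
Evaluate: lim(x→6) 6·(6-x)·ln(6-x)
This is a 0·∞ indeterminate form.

Rewrite 0·∞ as a quotient (0/0 or ∞/∞ form), then apply L'Hôpital's rule:
  lim(x→6) 6·(6-x)·ln(6-x) = 0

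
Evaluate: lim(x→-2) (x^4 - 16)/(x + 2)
This is a standard limit.

Factor or rationalize the expression:
  lim(x→-2) (x^4 - 16)/(x + 2) = -32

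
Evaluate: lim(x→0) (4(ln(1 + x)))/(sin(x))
This is a 0/0 indeterminate form.

Apply L'Hôpital's rule: differentiate numerator and denominator separately.
  f(x) = 4·ln(x + 1)   ⇒   f'(x) = 4/(x + 1)
  g(x) = sin(x)   ⇒   g'(x) = cos(x)
  lim(x→0) f'(x)/g'(x) = lim(x→0) (4/(x + 1))/(cos(x))
  = 4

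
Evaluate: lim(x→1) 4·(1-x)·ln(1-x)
This is a 0·∞ indeterminate form.

Rewrite 0·∞ as a quotient (0/0 or ∞/∞ form), then apply L'Hôpital's rule:
  lim(x→1) 4·(1-x)·ln(1-x) = 0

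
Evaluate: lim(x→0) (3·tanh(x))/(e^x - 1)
This is a 0/0 indeterminate form.

Apply L'Hôpital's rule: differentiate numerator and denominator separately.
  f(x) = 3·tanh(x)   ⇒   f'(x) = 3 - 3·tanh(x)^2
  g(x) = e^(x) - 1   ⇒   g'(x) = e^(x)
  lim(x→0) f'(x)/g'(x) = lim(x→0) (3 - 3·tanh(x)^2)/(e^(x))
  = 3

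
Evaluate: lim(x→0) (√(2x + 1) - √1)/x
This is a standard limit.

Factor or rationalize the expression:
  lim(x→0) (√(2x + 1) - √1)/x = 1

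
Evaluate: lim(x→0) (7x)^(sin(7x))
This is an exponential indeterminate form.

For exponential indeterminate forms, take the natural log:
  Let L = lim(x→0) (7x)^(sin(7x))
  Then ln(L) = lim(x→0) [exponent × ln(base)]
  Evaluate using L'Hôpital or standard limits, then exponentiate.
  L = 1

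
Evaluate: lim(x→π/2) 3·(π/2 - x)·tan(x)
This is a 0·∞ indeterminate form.

Rewrite 0·∞ as a quotient (0/0 or ∞/∞ form), then apply L'Hôpital's rule:
  lim(x→π/2) 3·(π/2 - x)·tan(x) = 3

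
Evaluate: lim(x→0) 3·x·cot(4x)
This is a 0·∞ indeterminate form.

Rewrite 0·∞ as a quotient (0/0 or ∞/∞ form), then apply L'Hôpital's rule:
  lim(x→0) 3·x·cot(4x) = 3/4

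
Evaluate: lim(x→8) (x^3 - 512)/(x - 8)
This is a standard limit.

Factor or rationalize the expression:
  lim(x→8) (x^3 - 512)/(x - 8) = 192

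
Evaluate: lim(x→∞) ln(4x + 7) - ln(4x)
This is an ∞-∞ indeterminate form.

Combine fractions or rationalize to convert ∞-∞ to 0/0 form:
  lim(x→∞) ln(4x + 7) - ln(4x) = 0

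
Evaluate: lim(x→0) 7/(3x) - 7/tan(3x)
This is an ∞-∞ indeterminate form.

Combine fractions or rationalize to convert ∞-∞ to 0/0 form:
  lim(x→0) 7/(3x) - 7/tan(3x) = 0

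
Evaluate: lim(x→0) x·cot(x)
This is a 0·∞ indeterminate form.

Rewrite 0·∞ as a quotient (0/0 or ∞/∞ form), then apply L'Hôpital's rule:
  lim(x→0) x·cot(x) = 1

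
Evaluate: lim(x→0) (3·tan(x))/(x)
This is a 0/0 indeterminate form.

Apply L'Hôpital's rule: differentiate numerator and denominator separately.
  f(x) = 3·tan(x)   ⇒   f'(x) = 3·tan(x)^2 + 3
  g(x) = x   ⇒   g'(x) = 1
  lim(x→0) f'(x)/g'(x) = lim(x→0) (3·tan(x)^2 + 3)/(1)
  = 3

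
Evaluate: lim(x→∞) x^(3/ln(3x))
This is an exponential indeterminate form.

For exponential indeterminate forms, take the natural log:
  Let L = lim(x→∞) x^(3/ln(3x))
  Then ln(L) = lim(x→∞) [exponent × ln(base)]
  Evaluate using L'Hôpital or standard limits, then exponentiate.
  L = e^(3)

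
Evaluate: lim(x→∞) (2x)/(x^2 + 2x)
This is an ∞/∞ indeterminate form.

Apply L'Hôpital's rule: differentiate numerator and denominator separately.
  f(x) = 2·x   ⇒   f'(x) = 2
  g(x) = x^2 + 2·x   ⇒   g'(x) = 2·x + 2
  lim(x→∞) f'(x)/g'(x) = lim(x→∞) (2)/(2·x + 2)
  = 0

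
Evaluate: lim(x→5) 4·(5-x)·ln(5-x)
This is a 0·∞ indeterminate form.

Rewrite 0·∞ as a quotient (0/0 or ∞/∞ form), then apply L'Hôpital's rule:
  lim(x→5) 4·(5-x)·ln(5-x) = 0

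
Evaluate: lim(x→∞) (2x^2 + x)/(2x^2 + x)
This is an ∞/∞ indeterminate form.

Apply L'Hôpital's rule: differentiate numerator and denominator separately.
  f(x) = 2·x^2 + x   ⇒   f'(x) = 4·x + 1
  g(x) = 2·x^2 + x   ⇒   g'(x) = 4·x + 1
  lim(x→∞) f'(x)/g'(x) = lim(x→∞) (4·x + 1)/(4·x + 1)
  = 1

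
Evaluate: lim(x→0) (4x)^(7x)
This is an exponential indeterminate form.

For exponential indeterminate forms, take the natural log:
  Let L = lim(x→0) (4x)^(7x)
  Then ln(L) = lim(x→0) [exponent × ln(base)]
  Evaluate using L'Hôpital or standard limits, then exponentiate.
  L = 1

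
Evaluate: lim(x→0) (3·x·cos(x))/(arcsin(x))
This is a 0/0 indeterminate form.

Apply L'Hôpital's rule: differentiate numerator and denominator separately.
  f(x) = 3·x·cos(x)   ⇒   f'(x) = -3·x·sin(x) + 3·cos(x)
  g(x) = asin(x)   ⇒   g'(x) = 1/sqrt(1 - x^2)
  lim(x→0) f'(x)/g'(x) = lim(x→0) (-3·x·sin(x) + 3·cos(x))/(1/sqrt(1 - x^2))
  = 3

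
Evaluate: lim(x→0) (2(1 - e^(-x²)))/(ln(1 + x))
This is a 0/0 indeterminate form.

Apply L'Hôpital's rule: differentiate numerator and denominator separately.
  f(x) = 2 - 2·e^(-x^2)   ⇒   f'(x) = 4·x·e^(-x^2)
  g(x) = ln(x + 1)   ⇒   g'(x) = 1/(x + 1)
  lim(x→0) f'(x)/g'(x) = lim(x→0) (4·x·e^(-x^2))/(1/(x + 1))
  = 0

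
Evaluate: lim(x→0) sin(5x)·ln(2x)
This is a 0·∞ indeterminate form.

Rewrite 0·∞ as a quotient (0/0 or ∞/∞ form), then apply L'Hôpital's rule:
  lim(x→0) sin(5x)·ln(2x) = 0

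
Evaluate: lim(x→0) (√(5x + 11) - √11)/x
This is a standard limit.

Factor or rationalize the expression:
  lim(x→0) (√(5x + 11) - √11)/x = 5·sqrt(11)/22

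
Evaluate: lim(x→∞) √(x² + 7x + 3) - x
This is an ∞-∞ indeterminate form.

Combine fractions or rationalize to convert ∞-∞ to 0/0 form:
  lim(x→∞) √(x² + 7x + 3) - x = 7/2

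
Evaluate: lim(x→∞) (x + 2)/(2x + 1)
This is an ∞/∞ indeterminate form.

Apply L'Hôpital's rule: differentiate numerator and denominator separately.
  f(x) = x + 2   ⇒   f'(x) = 1
  g(x) = 2·x + 1   ⇒   g'(x) = 2
  lim(x→∞) f'(x)/g'(x) = lim(x→∞) (1)/(2)
  = 1/2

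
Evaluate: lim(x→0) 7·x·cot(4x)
This is a 0·∞ indeterminate form.

Rewrite 0·∞ as a quotient (0/0 or ∞/∞ form), then apply L'Hôpital's rule:
  lim(x→0) 7·x·cot(4x) = 7/4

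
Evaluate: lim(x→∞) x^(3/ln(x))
This is an exponential indeterminate form.

For exponential indeterminate forms, take the natural log:
  Let L = lim(x→∞) x^(3/ln(x))
  Then ln(L) = lim(x→∞) [exponent × ln(base)]
  Evaluate using L'Hôpital or standard limits, then exponentiate.
  L = e^(3)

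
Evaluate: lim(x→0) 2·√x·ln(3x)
This is a 0·∞ indeterminate form.

Rewrite 0·∞ as a quotient (0/0 or ∞/∞ form), then apply L'Hôpital's rule:
  lim(x→0) 2·√x·ln(3x) = 0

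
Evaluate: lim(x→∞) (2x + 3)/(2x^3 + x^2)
This is an ∞/∞ indeterminate form.

Apply L'Hôpital's rule: differentiate numerator and denominator separately.
  f(x) = 2·x + 3   ⇒   f'(x) = 2
  g(x) = 2·x^3 + x^2   ⇒   g'(x) = 6·x^2 + 2·x
  lim(x→∞) f'(x)/g'(x) = lim(x→∞) (2)/(6·x^2 + 2·x)
  = 0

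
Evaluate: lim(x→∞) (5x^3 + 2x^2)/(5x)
This is an ∞/∞ indeterminate form.

Apply L'Hôpital's rule: differentiate numerator and denominator separately.
  f(x) = 5·x^3 + 2·x^2   ⇒   f'(x) = 15·x^2 + 4·x
  g(x) = 5·x   ⇒   g'(x) = 5
  lim(x→∞) f'(x)/g'(x) = lim(x→∞) (15·x^2 + 4·x)/(5)
  = ∞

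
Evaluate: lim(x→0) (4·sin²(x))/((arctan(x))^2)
This is a 0/0 indeterminate form.

Apply L'Hôpital's rule: differentiate numerator and denominator separately.
  f(x) = 4·sin(x)^2   ⇒   f'(x) = 8·sin(x)·cos(x)
  g(x) = atan(x)^2   ⇒   g'(x) = 2·atan(x)/(x^2 + 1)
  lim(x→0) f'(x)/g'(x) = lim(x→0) (8·sin(x)·cos(x))/(2·atan(x)/(x^2 + 1))
  = 4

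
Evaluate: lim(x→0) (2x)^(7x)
This is an exponential indeterminate form.

For exponential indeterminate forms, take the natural log:
  Let L = lim(x→0) (2x)^(7x)
  Then ln(L) = lim(x→0) [exponent × ln(base)]
  Evaluate using L'Hôpital or standard limits, then exponentiate.
  L = 1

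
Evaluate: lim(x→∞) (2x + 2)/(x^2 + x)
This is an ∞/∞ indeterminate form.

Apply L'Hôpital's rule: differentiate numerator and denominator separately.
  f(x) = 2·x + 2   ⇒   f'(x) = 2
  g(x) = x^2 + x   ⇒   g'(x) = 2·x + 1
  lim(x→∞) f'(x)/g'(x) = lim(x→∞) (2)/(2·x + 1)
  = 0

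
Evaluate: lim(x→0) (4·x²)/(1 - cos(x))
This is a 0/0 indeterminate form.

Apply L'Hôpital's rule: differentiate numerator and denominator separately.
  f(x) = 4·x^2   ⇒   f'(x) = 8·x
  g(x) = 1 - cos(x)   ⇒   g'(x) = sin(x)
  lim(x→0) f'(x)/g'(x) = lim(x→0) (8·x)/(sin(x))
  = 8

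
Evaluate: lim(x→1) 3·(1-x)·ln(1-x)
This is a 0·∞ indeterminate form.

Rewrite 0·∞ as a quotient (0/0 or ∞/∞ form), then apply L'Hôpital's rule:
  lim(x→1) 3·(1-x)·ln(1-x) = 0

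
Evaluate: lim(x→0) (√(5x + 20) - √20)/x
This is a standard limit.

Factor or rationalize the expression:
  lim(x→0) (√(5x + 20) - √20)/x = sqrt(5)/4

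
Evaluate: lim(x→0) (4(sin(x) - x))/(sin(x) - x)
This is a 0/0 indeterminate form.

Apply L'Hôpital's rule: differentiate numerator and denominator separately.
  f(x) = -4·x + 4·sin(x)   ⇒   f'(x) = 4·cos(x) - 4
  g(x) = -x + sin(x)   ⇒   g'(x) = cos(x) - 1
  lim(x→0) f'(x)/g'(x) = lim(x→0) (4·cos(x) - 4)/(cos(x) - 1)
  = 4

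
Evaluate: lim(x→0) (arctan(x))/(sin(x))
This is a 0/0 indeterminate form.

Apply L'Hôpital's rule: differentiate numerator and denominator separately.
  f(x) = atan(x)   ⇒   f'(x) = 1/(x^2 + 1)
  g(x) = sin(x)   ⇒   g'(x) = cos(x)
  lim(x→0) f'(x)/g'(x) = lim(x→0) (1/(x^2 + 1))/(cos(x))
  = 1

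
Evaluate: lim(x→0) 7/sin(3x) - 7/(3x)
This is an ∞-∞ indeterminate form.

Combine fractions or rationalize to convert ∞-∞ to 0/0 form:
  lim(x→0) 7/sin(3x) - 7/(3x) = 0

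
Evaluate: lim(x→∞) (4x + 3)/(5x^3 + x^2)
This is an ∞/∞ indeterminate form.

Apply L'Hôpital's rule: differentiate numerator and denominator separately.
  f(x) = 4·x + 3   ⇒   f'(x) = 4
  g(x) = 5·x^3 + x^2   ⇒   g'(x) = 15·x^2 + 2·x
  lim(x→∞) f'(x)/g'(x) = lim(x→∞) (4)/(15·x^2 + 2·x)
  = 0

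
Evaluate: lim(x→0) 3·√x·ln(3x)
This is a 0·∞ indeterminate form.

Rewrite 0·∞ as a quotient (0/0 or ∞/∞ form), then apply L'Hôpital's rule:
  lim(x→0) 3·√x·ln(3x) = 0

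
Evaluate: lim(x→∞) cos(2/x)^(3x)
This is an exponential indeterminate form.

For exponential indeterminate forms, take the natural log:
  Let L = lim(x→∞) cos(2/x)^(3x)
  Then ln(L) = lim(x→∞) [exponent × ln(base)]
  Evaluate using L'Hôpital or standard limits, then exponentiate.
  L = 1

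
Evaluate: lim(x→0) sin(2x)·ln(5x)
This is a 0·∞ indeterminate form.

Rewrite 0·∞ as a quotient (0/0 or ∞/∞ form), then apply L'Hôpital's rule:
  lim(x→0) sin(2x)·ln(5x) = 0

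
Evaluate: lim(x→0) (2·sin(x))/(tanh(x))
This is a 0/0 indeterminate form.

Apply L'Hôpital's rule: differentiate numerator and denominator separately.
  f(x) = 2·sin(x)   ⇒   f'(x) = 2·cos(x)
  g(x) = tanh(x)   ⇒   g'(x) = 1 - tanh(x)^2
  lim(x→0) f'(x)/g'(x) = lim(x→0) (2·cos(x))/(1 - tanh(x)^2)
  = 2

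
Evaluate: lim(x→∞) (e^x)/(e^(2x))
This is an ∞/∞ indeterminate form.

Apply L'Hôpital's rule: differentiate numerator and denominator separately.
  f(x) = e^(x)   ⇒   f'(x) = e^(x)
  g(x) = e^(2·x)   ⇒   g'(x) = 2·e^(2·x)
  lim(x→∞) f'(x)/g'(x) = lim(x→∞) (e^(x))/(2·e^(2·x))
  = 0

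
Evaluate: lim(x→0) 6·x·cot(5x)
This is a 0·∞ indeterminate form.

Rewrite 0·∞ as a quotient (0/0 or ∞/∞ form), then apply L'Hôpital's rule:
  lim(x→0) 6·x·cot(5x) = 6/5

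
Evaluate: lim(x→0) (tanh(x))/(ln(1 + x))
This is a 0/0 indeterminate form.

Apply L'Hôpital's rule: differentiate numerator and denominator separately.
  f(x) = tanh(x)   ⇒   f'(x) = 1 - tanh(x)^2
  g(x) = ln(x + 1)   ⇒   g'(x) = 1/(x + 1)
  lim(x→0) f'(x)/g'(x) = lim(x→0) (1 - tanh(x)^2)/(1/(x + 1))
  = 1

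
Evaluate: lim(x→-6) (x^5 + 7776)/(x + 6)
This is a standard limit.

Factor or rationalize the expression:
  lim(x→-6) (x^5 + 7776)/(x + 6) = 6480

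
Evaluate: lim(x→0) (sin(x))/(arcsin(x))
This is a 0/0 indeterminate form.

Apply L'Hôpital's rule: differentiate numerator and denominator separately.
  f(x) = sin(x)   ⇒   f'(x) = cos(x)
  g(x) = asin(x)   ⇒   g'(x) = 1/sqrt(1 - x^2)
  lim(x→0) f'(x)/g'(x) = lim(x→0) (cos(x))/(1/sqrt(1 - x^2))
  = 1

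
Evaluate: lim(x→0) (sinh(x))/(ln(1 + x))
This is a 0/0 indeterminate form.

Apply L'Hôpital's rule: differentiate numerator and denominator separately.
  f(x) = sinh(x)   ⇒   f'(x) = cosh(x)
  g(x) = ln(x + 1)   ⇒   g'(x) = 1/(x + 1)
  lim(x→0) f'(x)/g'(x) = lim(x→0) (cosh(x))/(1/(x + 1))
  = 1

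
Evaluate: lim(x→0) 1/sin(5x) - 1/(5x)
This is an ∞-∞ indeterminate form.

Combine fractions or rationalize to convert ∞-∞ to 0/0 form:
  lim(x→0) 1/sin(5x) - 1/(5x) = 0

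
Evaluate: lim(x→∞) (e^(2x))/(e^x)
This is an ∞/∞ indeterminate form.

Apply L'Hôpital's rule: differentiate numerator and denominator separately.
  f(x) = e^(2·x)   ⇒   f'(x) = 2·e^(2·x)
  g(x) = e^(x)   ⇒   g'(x) = e^(x)
  lim(x→∞) f'(x)/g'(x) = lim(x→∞) (2·e^(2·x))/(e^(x))
  = ∞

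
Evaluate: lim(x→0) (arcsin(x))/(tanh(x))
This is a 0/0 indeterminate form.

Apply L'Hôpital's rule: differentiate numerator and denominator separately.
  f(x) = asin(x)   ⇒   f'(x) = 1/sqrt(1 - x^2)
  g(x) = tanh(x)   ⇒   g'(x) = 1 - tanh(x)^2
  lim(x→0) f'(x)/g'(x) = lim(x→0) (1/sqrt(1 - x^2))/(1 - tanh(x)^2)
  = 1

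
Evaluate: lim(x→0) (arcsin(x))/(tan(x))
This is a 0/0 indeterminate form.

Apply L'Hôpital's rule: differentiate numerator and denominator separately.
  f(x) = asin(x)   ⇒   f'(x) = 1/sqrt(1 - x^2)
  g(x) = tan(x)   ⇒   g'(x) = tan(x)^2 + 1
  lim(x→0) f'(x)/g'(x) = lim(x→0) (1/sqrt(1 - x^2))/(tan(x)^2 + 1)
  = 1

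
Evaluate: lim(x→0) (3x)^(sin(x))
This is an exponential indeterminate form.

For exponential indeterminate forms, take the natural log:
  Let L = lim(x→0) (3x)^(sin(x))
  Then ln(L) = lim(x→0) [exponent × ln(base)]
  Evaluate using L'Hôpital or standard limits, then exponentiate.
  L = 1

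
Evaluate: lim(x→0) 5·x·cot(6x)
This is a 0·∞ indeterminate form.

Rewrite 0·∞ as a quotient (0/0 or ∞/∞ form), then apply L'Hôpital's rule:
  lim(x→0) 5·x·cot(6x) = 5/6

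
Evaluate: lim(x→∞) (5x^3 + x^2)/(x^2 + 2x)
This is an ∞/∞ indeterminate form.

Apply L'Hôpital's rule: differentiate numerator and denominator separately.
  f(x) = 5·x^3 + x^2   ⇒   f'(x) = 15·x^2 + 2·x
  g(x) = x^2 + 2·x   ⇒   g'(x) = 2·x + 2
  lim(x→∞) f'(x)/g'(x) = lim(x→∞) (15·x^2 + 2·x)/(2·x + 2)
  = ∞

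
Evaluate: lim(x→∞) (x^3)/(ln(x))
This is an ∞/∞ indeterminate form.

Apply L'Hôpital's rule: differentiate numerator and denominator separately.
  f(x) = x^3   ⇒   f'(x) = 3·x^2
  g(x) = ln(x)   ⇒   g'(x) = 1/x
  lim(x→∞) f'(x)/g'(x) = lim(x→∞) (3·x^2)/(1/x)
  = ∞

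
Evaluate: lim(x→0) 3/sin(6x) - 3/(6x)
This is an ∞-∞ indeterminate form.

Combine fractions or rationalize to convert ∞-∞ to 0/0 form:
  lim(x→0) 3/sin(6x) - 3/(6x) = 0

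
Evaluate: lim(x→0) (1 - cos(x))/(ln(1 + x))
This is a 0/0 indeterminate form.

Apply L'Hôpital's rule: differentiate numerator and denominator separately.
  f(x) = 1 - cos(x)   ⇒   f'(x) = sin(x)
  g(x) = ln(x + 1)   ⇒   g'(x) = 1/(x + 1)
  lim(x→0) f'(x)/g'(x) = lim(x→0) (sin(x))/(1/(x + 1))
  = 0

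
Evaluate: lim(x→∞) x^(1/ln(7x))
This is an exponential indeterminate form.

For exponential indeterminate forms, take the natural log:
  Let L = lim(x→∞) x^(1/ln(7x))
  Then ln(L) = lim(x→∞) [exponent × ln(base)]
  Evaluate using L'Hôpital or standard limits, then exponentiate.
  L = e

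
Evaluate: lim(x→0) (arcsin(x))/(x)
This is a 0/0 indeterminate form.

Apply L'Hôpital's rule: differentiate numerator and denominator separately.
  f(x) = asin(x)   ⇒   f'(x) = 1/sqrt(1 - x^2)
  g(x) = x   ⇒   g'(x) = 1
  lim(x→0) f'(x)/g'(x) = lim(x→0) (1/sqrt(1 - x^2))/(1)
  = 1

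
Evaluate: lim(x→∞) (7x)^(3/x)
This is an exponential indeterminate form.

For exponential indeterminate forms, take the natural log:
  Let L = lim(x→∞) (7x)^(3/x)
  Then ln(L) = lim(x→∞) [exponent × ln(base)]
  Evaluate using L'Hôpital or standard limits, then exponentiate.
  L = 1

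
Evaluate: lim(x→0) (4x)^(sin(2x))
This is an exponential indeterminate form.

For exponential indeterminate forms, take the natural log:
  Let L = lim(x→0) (4x)^(sin(2x))
  Then ln(L) = lim(x→0) [exponent × ln(base)]
  Evaluate using L'Hôpital or standard limits, then exponentiate.
  L = 1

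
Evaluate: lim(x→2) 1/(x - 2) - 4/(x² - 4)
This is an ∞-∞ indeterminate form.

Combine fractions or rationalize to convert ∞-∞ to 0/0 form:
  lim(x→2) 1/(x - 2) - 4/(x² - 4) = 1/4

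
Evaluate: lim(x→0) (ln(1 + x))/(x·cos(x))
This is a 0/0 indeterminate form.

Apply L'Hôpital's rule: differentiate numerator and denominator separately.
  f(x) = ln(x + 1)   ⇒   f'(x) = 1/(x + 1)
  g(x) = x·cos(x)   ⇒   g'(x) = -x·sin(x) + cos(x)
  lim(x→0) f'(x)/g'(x) = lim(x→0) (1/(x + 1))/(-x·sin(x) + cos(x))
  = 1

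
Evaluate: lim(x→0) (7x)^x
This is an exponential indeterminate form.

For exponential indeterminate forms, take the natural log:
  Let L = lim(x→0) (7x)^x
  Then ln(L) = lim(x→0) [exponent × ln(base)]
  Evaluate using L'Hôpital or standard limits, then exponentiate.
  L = 1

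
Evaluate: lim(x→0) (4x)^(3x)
This is an exponential indeterminate form.

For exponential indeterminate forms, take the natural log:
  Let L = lim(x→0) (4x)^(3x)
  Then ln(L) = lim(x→0) [exponent × ln(base)]
  Evaluate using L'Hôpital or standard limits, then exponentiate.
  L = 1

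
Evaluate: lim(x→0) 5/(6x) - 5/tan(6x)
This is an ∞-∞ indeterminate form.

Combine fractions or rationalize to convert ∞-∞ to 0/0 form:
  lim(x→0) 5/(6x) - 5/tan(6x) = 0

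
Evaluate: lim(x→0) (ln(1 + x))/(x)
This is a 0/0 indeterminate form.

Apply L'Hôpital's rule: differentiate numerator and denominator separately.
  f(x) = ln(x + 1)   ⇒   f'(x) = 1/(x + 1)
  g(x) = x   ⇒   g'(x) = 1
  lim(x→0) f'(x)/g'(x) = lim(x→0) (1/(x + 1))/(1)
  = 1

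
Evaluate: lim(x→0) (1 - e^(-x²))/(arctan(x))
This is a 0/0 indeterminate form.

Apply L'Hôpital's rule: differentiate numerator and denominator separately.
  f(x) = 1 - e^(-x^2)   ⇒   f'(x) = 2·x·e^(-x^2)
  g(x) = atan(x)   ⇒   g'(x) = 1/(x^2 + 1)
  lim(x→0) f'(x)/g'(x) = lim(x→0) (2·x·e^(-x^2))/(1/(x^2 + 1))
  = 0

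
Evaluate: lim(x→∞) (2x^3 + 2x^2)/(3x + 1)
This is an ∞/∞ indeterminate form.

Apply L'Hôpital's rule: differentiate numerator and denominator separately.
  f(x) = 2·x^3 + 2·x^2   ⇒   f'(x) = 6·x^2 + 4·x
  g(x) = 3·x + 1   ⇒   g'(x) = 3
  lim(x→∞) f'(x)/g'(x) = lim(x→∞) (6·x^2 + 4·x)/(3)
  = ∞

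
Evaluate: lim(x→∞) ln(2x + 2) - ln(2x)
This is an ∞-∞ indeterminate form.

Combine fractions or rationalize to convert ∞-∞ to 0/0 form:
  lim(x→∞) ln(2x + 2) - ln(2x) = 0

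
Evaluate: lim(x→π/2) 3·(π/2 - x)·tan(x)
This is a 0·∞ indeterminate form.

Rewrite 0·∞ as a quotient (0/0 or ∞/∞ form), then apply L'Hôpital's rule:
  lim(x→π/2) 3·(π/2 - x)·tan(x) = 3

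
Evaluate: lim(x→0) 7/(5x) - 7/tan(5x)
This is an ∞-∞ indeterminate form.

Combine fractions or rationalize to convert ∞-∞ to 0/0 form:
  lim(x→0) 7/(5x) - 7/tan(5x) = 0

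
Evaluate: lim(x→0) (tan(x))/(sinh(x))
This is a 0/0 indeterminate form.

Apply L'Hôpital's rule: differentiate numerator and denominator separately.
  f(x) = tan(x)   ⇒   f'(x) = tan(x)^2 + 1
  g(x) = sinh(x)   ⇒   g'(x) = cosh(x)
  lim(x→0) f'(x)/g'(x) = lim(x→0) (tan(x)^2 + 1)/(cosh(x))
  = 1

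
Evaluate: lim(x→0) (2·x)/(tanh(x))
This is a 0/0 indeterminate form.

Apply L'Hôpital's rule: differentiate numerator and denominator separately.
  f(x) = 2·x   ⇒   f'(x) = 2
  g(x) = tanh(x)   ⇒   g'(x) = 1 - tanh(x)^2
  lim(x→0) f'(x)/g'(x) = lim(x→0) (2)/(1 - tanh(x)^2)
  = 2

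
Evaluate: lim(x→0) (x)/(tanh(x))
This is a 0/0 indeterminate form.

Apply L'Hôpital's rule: differentiate numerator and denominator separately.
  f(x) = x   ⇒   f'(x) = 1
  g(x) = tanh(x)   ⇒   g'(x) = 1 - tanh(x)^2
  lim(x→0) f'(x)/g'(x) = lim(x→0) (1)/(1 - tanh(x)^2)
  = 1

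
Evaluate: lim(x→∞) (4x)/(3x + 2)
This is an ∞/∞ indeterminate form.

Apply L'Hôpital's rule: differentiate numerator and denominator separately.
  f(x) = 4·x   ⇒   f'(x) = 4
  g(x) = 3·x + 2   ⇒   g'(x) = 3
  lim(x→∞) f'(x)/g'(x) = lim(x→∞) (4)/(3)
  = 4/3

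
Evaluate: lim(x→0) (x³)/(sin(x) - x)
This is a 0/0 indeterminate form.

Apply L'Hôpital's rule: differentiate numerator and denominator separately.
  f(x) = x^3   ⇒   f'(x) = 3·x^2
  g(x) = -x + sin(x)   ⇒   g'(x) = cos(x) - 1
  lim(x→0) f'(x)/g'(x) = lim(x→0) (3·x^2)/(cos(x) - 1)
  = -6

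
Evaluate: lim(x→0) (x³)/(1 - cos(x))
This is a 0/0 indeterminate form.

Apply L'Hôpital's rule: differentiate numerator and denominator separately.
  f(x) = x^3   ⇒   f'(x) = 3·x^2
  g(x) = 1 - cos(x)   ⇒   g'(x) = sin(x)
  lim(x→0) f'(x)/g'(x) = lim(x→0) (3·x^2)/(sin(x))
  = 0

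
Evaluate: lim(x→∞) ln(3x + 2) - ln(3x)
This is an ∞-∞ indeterminate form.

Combine fractions or rationalize to convert ∞-∞ to 0/0 form:
  lim(x→∞) ln(3x + 2) - ln(3x) = 0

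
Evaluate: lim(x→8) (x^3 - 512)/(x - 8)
This is a standard limit.

Factor or rationalize the expression:
  lim(x→8) (x^3 - 512)/(x - 8) = 192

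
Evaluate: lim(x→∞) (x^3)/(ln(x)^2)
This is an ∞/∞ indeterminate form.

Apply L'Hôpital's rule: differentiate numerator and denominator separately.
  f(x) = x^3   ⇒   f'(x) = 3·x^2
  g(x) = ln(x)^2   ⇒   g'(x) = 2·ln(x)/x
  lim(x→∞) f'(x)/g'(x) = lim(x→∞) (3·x^2)/(2·ln(x)/x)
  = ∞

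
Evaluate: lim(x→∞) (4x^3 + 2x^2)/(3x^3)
This is an ∞/∞ indeterminate form.

Apply L'Hôpital's rule: differentiate numerator and denominator separately.
  f(x) = 4·x^3 + 2·x^2   ⇒   f'(x) = 12·x^2 + 4·x
  g(x) = 3·x^3   ⇒   g'(x) = 9·x^2
  lim(x→∞) f'(x)/g'(x) = lim(x→∞) (12·x^2 + 4·x)/(9·x^2)
  = 4/3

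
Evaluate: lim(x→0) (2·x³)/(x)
This is a 0/0 indeterminate form.

Apply L'Hôpital's rule: differentiate numerator and denominator separately.
  f(x) = 2·x^3   ⇒   f'(x) = 6·x^2
  g(x) = x   ⇒   g'(x) = 1
  lim(x→0) f'(x)/g'(x) = lim(x→0) (6·x^2)/(1)
  = 0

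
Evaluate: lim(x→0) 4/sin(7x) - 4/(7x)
This is an ∞-∞ indeterminate form.

Combine fractions or rationalize to convert ∞-∞ to 0/0 form:
  lim(x→0) 4/sin(7x) - 4/(7x) = 0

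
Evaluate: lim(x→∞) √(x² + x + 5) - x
This is an ∞-∞ indeterminate form.

Combine fractions or rationalize to convert ∞-∞ to 0/0 form:
  lim(x→∞) √(x² + x + 5) - x = 1/2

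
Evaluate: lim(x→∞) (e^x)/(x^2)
This is an ∞/∞ indeterminate form.

Apply L'Hôpital's rule: differentiate numerator and denominator separately.
  f(x) = e^(x)   ⇒   f'(x) = e^(x)
  g(x) = x^2   ⇒   g'(x) = 2·x
  lim(x→∞) f'(x)/g'(x) = lim(x→∞) (e^(x))/(2·x)
  = ∞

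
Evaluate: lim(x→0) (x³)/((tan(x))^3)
This is a 0/0 indeterminate form.

Apply L'Hôpital's rule: differentiate numerator and denominator separately.
  f(x) = x^3   ⇒   f'(x) = 3·x^2
  g(x) = tan(x)^3   ⇒   g'(x) = (3·tan(x)^2 + 3)·tan(x)^2
  lim(x→0) f'(x)/g'(x) = lim(x→0) (3·x^2)/((3·tan(x)^2 + 3)·tan(x)^2)
  = 1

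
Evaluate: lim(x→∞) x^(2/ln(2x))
This is an exponential indeterminate form.

For exponential indeterminate forms, take the natural log:
  Let L = lim(x→∞) x^(2/ln(2x))
  Then ln(L) = lim(x→∞) [exponent × ln(base)]
  Evaluate using L'Hôpital or standard limits, then exponentiate.
  L = e²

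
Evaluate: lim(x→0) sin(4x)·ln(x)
This is a 0·∞ indeterminate form.

Rewrite 0·∞ as a quotient (0/0 or ∞/∞ form), then apply L'Hôpital's rule:
  lim(x→0) sin(4x)·ln(x) = 0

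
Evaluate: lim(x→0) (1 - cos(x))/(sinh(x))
This is a 0/0 indeterminate form.

Apply L'Hôpital's rule: differentiate numerator and denominator separately.
  f(x) = 1 - cos(x)   ⇒   f'(x) = sin(x)
  g(x) = sinh(x)   ⇒   g'(x) = cosh(x)
  lim(x→0) f'(x)/g'(x) = lim(x→0) (sin(x))/(cosh(x))
  = 0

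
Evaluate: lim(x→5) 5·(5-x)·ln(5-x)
This is a 0·∞ indeterminate form.

Rewrite 0·∞ as a quotient (0/0 or ∞/∞ form), then apply L'Hôpital's rule:
  lim(x→5) 5·(5-x)·ln(5-x) = 0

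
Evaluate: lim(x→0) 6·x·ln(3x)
This is a 0·∞ indeterminate form.

Rewrite 0·∞ as a quotient (0/0 or ∞/∞ form), then apply L'Hôpital's rule:
  lim(x→0) 6·x·ln(3x) = 0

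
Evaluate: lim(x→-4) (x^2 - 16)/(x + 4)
This is a standard limit.

Factor or rationalize the expression:
  lim(x→-4) (x^2 - 16)/(x + 4) = -8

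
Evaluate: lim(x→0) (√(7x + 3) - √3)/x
This is a standard limit.

Factor or rationalize the expression:
  lim(x→0) (√(7x + 3) - √3)/x = 7·sqrt(3)/6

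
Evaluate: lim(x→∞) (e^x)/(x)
This is an ∞/∞ indeterminate form.

Apply L'Hôpital's rule: differentiate numerator and denominator separately.
  f(x) = e^(x)   ⇒   f'(x) = e^(x)
  g(x) = x   ⇒   g'(x) = 1
  lim(x→∞) f'(x)/g'(x) = lim(x→∞) (e^(x))/(1)
  = ∞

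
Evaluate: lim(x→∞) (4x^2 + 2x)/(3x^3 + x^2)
This is an ∞/∞ indeterminate form.

Apply L'Hôpital's rule: differentiate numerator and denominator separately.
  f(x) = 4·x^2 + 2·x   ⇒   f'(x) = 8·x + 2
  g(x) = 3·x^3 + x^2   ⇒   g'(x) = 9·x^2 + 2·x
  lim(x→∞) f'(x)/g'(x) = lim(x→∞) (8·x + 2)/(9·x^2 + 2·x)
  = 0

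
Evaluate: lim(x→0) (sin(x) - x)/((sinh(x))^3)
This is a 0/0 indeterminate form.

Apply L'Hôpital's rule: differentiate numerator and denominator separately.
  f(x) = -x + sin(x)   ⇒   f'(x) = cos(x) - 1
  g(x) = sinh(x)^3   ⇒   g'(x) = 3·sinh(x)^2·cosh(x)
  lim(x→0) f'(x)/g'(x) = lim(x→0) (cos(x) - 1)/(3·sinh(x)^2·cosh(x))
  = -1/6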